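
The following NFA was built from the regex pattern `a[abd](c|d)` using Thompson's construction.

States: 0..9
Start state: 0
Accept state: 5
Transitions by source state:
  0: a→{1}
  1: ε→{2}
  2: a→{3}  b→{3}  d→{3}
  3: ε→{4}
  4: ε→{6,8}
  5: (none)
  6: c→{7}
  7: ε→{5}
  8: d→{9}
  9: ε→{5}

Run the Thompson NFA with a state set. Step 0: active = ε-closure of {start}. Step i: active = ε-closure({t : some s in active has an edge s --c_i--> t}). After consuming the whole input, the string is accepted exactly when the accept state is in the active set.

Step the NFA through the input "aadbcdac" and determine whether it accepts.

Answer: REJECT

Trace:
S₀ = ε-closure({0}) = {0}
'a' @ 1: {1,2}
'a' @ 2: {3,4,6,8}
'd' @ 3: {5,9}  [accepting]
'b' @ 4: {}  — dead — no transitions
rest 'cdac' ignored (set empty)
final: {}; accept 5 not in set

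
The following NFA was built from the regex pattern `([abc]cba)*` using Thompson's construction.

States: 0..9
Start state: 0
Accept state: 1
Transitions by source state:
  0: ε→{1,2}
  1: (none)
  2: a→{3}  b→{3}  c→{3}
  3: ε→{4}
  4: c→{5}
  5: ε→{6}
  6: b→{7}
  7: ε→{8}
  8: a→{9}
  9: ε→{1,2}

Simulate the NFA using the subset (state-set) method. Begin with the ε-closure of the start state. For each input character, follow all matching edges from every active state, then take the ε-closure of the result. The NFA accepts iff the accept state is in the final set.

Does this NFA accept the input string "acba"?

Answer: ACCEPT

Derivation:
initial (ε-close {0}): {0,1,2}
'a' @ 1: {3,4}
'c' @ 2: {5,6}
'b' @ 3: {7,8}
'a' @ 4: {1,2,9}  [accepting]
final: {1,2,9}; accept 1 in set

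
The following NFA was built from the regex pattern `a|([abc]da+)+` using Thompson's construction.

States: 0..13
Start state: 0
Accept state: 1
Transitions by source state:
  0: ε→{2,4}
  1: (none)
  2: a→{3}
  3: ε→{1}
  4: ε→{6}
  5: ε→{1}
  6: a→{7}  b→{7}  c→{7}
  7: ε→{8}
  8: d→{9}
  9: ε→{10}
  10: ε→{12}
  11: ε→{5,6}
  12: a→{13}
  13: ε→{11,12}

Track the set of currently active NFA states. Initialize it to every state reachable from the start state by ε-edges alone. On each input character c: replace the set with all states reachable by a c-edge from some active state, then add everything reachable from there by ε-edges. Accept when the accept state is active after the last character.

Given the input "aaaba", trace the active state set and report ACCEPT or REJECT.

S₀ = ε-closure({0}) = {0,2,4,6}
'a' @ 1: {1,3,7,8}  (accept∈set)
'a' @ 2: {}  — no active states
rest 'aba' ignored (set empty)
end set {} — state 1 not in

Answer: REJECT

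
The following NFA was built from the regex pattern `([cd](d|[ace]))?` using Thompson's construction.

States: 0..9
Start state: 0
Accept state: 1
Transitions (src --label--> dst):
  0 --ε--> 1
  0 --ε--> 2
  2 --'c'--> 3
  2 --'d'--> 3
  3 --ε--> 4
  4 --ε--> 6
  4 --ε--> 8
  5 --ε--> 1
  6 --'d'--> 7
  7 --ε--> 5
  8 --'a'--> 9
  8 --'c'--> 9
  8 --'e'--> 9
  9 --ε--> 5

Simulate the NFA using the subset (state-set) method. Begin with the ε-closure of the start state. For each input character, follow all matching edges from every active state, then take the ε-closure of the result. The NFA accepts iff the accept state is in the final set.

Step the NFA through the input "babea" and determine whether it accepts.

S₀ = ε-closure({0}) = {0,1,2}
'b' @ 1: {}  — state set empty
rest 'abea' ignored (set empty)
end set {} — state 1 not in

Answer: REJECT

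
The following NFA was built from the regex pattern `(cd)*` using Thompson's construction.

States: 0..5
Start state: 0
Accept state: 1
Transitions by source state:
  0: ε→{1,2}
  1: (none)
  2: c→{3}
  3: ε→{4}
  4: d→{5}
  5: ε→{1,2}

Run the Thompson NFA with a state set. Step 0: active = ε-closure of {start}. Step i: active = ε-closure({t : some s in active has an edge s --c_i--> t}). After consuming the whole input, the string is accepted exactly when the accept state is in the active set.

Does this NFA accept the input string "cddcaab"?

Answer: REJECT

Derivation:
initial (ε-close {0}): {0,1,2}
'c' @ 1: {3,4}
'd' @ 2: {1,2,5}  (accept∈set)
'd' @ 3: {}  — state set empty
rest 'caab' ignored (set empty)
after full input: {}  (accept=1 not in)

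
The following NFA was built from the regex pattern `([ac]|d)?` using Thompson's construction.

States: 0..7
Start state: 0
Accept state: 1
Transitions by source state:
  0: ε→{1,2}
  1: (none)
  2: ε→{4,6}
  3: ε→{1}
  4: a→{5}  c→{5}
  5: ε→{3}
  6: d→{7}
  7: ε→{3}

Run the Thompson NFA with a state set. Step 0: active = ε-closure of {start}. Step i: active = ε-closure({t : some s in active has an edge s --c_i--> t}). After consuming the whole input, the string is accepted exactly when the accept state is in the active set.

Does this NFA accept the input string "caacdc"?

start: ε-closure({0}) = {0,1,2,4,6}
'c' @ 1: {1,3,5}  (accept∈set)
'a' @ 2: {}  — state set empty
rest 'acdc' ignored (set empty)
after full input: {}  (accept=1 not in)

Answer: REJECT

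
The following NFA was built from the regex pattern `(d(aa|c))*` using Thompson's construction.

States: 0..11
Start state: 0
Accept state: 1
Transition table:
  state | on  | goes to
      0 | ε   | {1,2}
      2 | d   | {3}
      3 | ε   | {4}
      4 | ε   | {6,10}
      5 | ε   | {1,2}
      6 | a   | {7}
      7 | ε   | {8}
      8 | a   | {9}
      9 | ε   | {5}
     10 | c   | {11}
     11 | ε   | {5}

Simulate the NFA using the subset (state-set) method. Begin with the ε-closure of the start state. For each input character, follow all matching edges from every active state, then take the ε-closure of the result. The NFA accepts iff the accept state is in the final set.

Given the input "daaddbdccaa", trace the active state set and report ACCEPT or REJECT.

initial (ε-close {0}): {0,1,2}
'd' @ 1: {3,4,6,10}
'a' @ 2: {7,8}
'a' @ 3: {1,2,5,9}  (accept∈set)
'd' @ 4: {3,4,6,10}
'd' @ 5: {}  — dead — no transitions
rest 'bdccaa' ignored (set empty)
final: {}; accept 1 not in set

Answer: REJECT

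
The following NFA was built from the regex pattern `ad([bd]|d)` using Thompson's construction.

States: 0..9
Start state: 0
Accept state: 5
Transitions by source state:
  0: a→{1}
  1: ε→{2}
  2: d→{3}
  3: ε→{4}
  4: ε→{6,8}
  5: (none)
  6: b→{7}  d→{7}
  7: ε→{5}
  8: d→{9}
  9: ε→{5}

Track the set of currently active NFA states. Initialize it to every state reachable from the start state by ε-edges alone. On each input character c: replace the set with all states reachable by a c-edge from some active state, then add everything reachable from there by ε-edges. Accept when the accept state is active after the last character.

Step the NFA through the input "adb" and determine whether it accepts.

start: ε-closure({0}) = {0}
'a' @ 1: {1,2}
'd' @ 2: {3,4,6,8}
'b' @ 3: {5,7}  [accepting]
end set {5,7} — state 5 in

Answer: ACCEPT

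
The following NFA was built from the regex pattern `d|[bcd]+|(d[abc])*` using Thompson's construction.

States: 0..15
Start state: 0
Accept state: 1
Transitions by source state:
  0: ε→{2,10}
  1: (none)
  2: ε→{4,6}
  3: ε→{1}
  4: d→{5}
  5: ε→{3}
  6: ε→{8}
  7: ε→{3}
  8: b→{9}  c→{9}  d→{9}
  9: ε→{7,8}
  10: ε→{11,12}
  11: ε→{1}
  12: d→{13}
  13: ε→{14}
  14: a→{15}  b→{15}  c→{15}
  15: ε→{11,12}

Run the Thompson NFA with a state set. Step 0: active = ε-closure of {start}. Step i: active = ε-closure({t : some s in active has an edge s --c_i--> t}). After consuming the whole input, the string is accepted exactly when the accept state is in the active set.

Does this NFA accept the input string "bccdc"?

start: ε-closure({0}) = {0,1,2,4,6,8,10,11,12}
'b' @ 1: {1,3,7,8,9}  ✓accept
'c' @ 2: {1,3,7,8,9}  ✓accept
'c' @ 3: {1,3,7,8,9}  ✓accept
'd' @ 4: {1,3,7,8,9}  ✓accept
'c' @ 5: {1,3,7,8,9}  ✓accept
final: {1,3,7,8,9}; accept 1 in set

Answer: ACCEPT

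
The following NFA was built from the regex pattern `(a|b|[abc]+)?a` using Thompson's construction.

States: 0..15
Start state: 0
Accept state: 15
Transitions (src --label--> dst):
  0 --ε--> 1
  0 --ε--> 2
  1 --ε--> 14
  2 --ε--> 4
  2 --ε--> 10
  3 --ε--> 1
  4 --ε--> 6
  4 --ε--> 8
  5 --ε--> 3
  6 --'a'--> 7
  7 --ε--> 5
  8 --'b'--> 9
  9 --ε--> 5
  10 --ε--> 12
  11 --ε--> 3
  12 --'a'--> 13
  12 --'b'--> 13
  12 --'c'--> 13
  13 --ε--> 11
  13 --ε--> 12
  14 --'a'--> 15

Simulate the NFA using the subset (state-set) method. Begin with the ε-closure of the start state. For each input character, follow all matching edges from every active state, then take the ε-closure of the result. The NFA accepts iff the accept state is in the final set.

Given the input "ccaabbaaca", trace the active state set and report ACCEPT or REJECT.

S₀ = ε-closure({0}) = {0,1,2,4,6,8,10,12,14}
'c' @ 1: {1,3,11,12,13,14}
'c' @ 2: {1,3,11,12,13,14}
'a' @ 3: {1,3,11,12,13,14,15}  (accept∈set)
'a' @ 4: {1,3,11,12,13,14,15}  (accept∈set)
'b' @ 5: {1,3,11,12,13,14}
'b' @ 6: {1,3,11,12,13,14}
'a' @ 7: {1,3,11,12,13,14,15}  (accept∈set)
'a' @ 8: {1,3,11,12,13,14,15}  (accept∈set)
'c' @ 9: {1,3,11,12,13,14}
'a' @ 10: {1,3,11,12,13,14,15}  (accept∈set)
after full input: {1,3,11,12,13,14,15}  (accept=15 in)

Answer: ACCEPT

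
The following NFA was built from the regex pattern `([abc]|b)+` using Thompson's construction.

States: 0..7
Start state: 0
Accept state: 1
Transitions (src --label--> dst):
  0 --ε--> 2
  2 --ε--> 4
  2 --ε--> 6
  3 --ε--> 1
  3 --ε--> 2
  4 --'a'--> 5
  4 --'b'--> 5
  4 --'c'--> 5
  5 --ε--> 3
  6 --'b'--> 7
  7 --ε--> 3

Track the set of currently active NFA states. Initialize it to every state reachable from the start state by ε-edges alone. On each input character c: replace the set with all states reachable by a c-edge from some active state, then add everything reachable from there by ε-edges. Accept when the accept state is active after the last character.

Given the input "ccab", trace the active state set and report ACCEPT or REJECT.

Answer: ACCEPT

Steps:
start: ε-closure({0}) = {0,2,4,6}
'c' @ 1: {1,2,3,4,5,6}  ✓accept
'c' @ 2: {1,2,3,4,5,6}  ✓accept
'a' @ 3: {1,2,3,4,5,6}  ✓accept
'b' @ 4: {1,2,3,4,5,6,7}  ✓accept
final: {1,2,3,4,5,6,7}; accept 1 in set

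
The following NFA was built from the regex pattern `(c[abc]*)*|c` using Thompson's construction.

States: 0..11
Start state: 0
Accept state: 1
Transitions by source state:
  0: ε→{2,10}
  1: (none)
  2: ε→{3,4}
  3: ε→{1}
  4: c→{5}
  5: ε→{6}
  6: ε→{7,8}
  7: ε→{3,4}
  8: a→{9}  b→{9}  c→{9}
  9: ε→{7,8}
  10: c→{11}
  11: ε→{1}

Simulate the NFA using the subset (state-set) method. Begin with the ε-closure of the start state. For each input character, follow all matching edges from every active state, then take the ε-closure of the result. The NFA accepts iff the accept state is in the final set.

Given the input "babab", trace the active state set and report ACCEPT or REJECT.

Answer: REJECT

Trace:
initial (ε-close {0}): {0,1,2,3,4,10}
'b' @ 1: {}  — state set empty
rest 'abab' ignored (set empty)
final: {}; accept 1 not in set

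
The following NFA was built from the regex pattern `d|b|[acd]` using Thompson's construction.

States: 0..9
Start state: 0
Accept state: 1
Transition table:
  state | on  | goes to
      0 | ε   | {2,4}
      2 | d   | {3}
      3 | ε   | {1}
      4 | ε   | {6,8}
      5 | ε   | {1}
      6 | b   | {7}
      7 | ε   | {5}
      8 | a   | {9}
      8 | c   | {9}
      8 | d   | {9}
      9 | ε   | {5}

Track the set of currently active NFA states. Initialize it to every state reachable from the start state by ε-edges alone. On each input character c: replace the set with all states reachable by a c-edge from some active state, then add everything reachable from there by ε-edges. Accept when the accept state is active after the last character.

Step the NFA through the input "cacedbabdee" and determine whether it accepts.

Answer: REJECT

Derivation:
S₀ = ε-closure({0}) = {0,2,4,6,8}
'c' @ 1: {1,5,9}  (accept∈set)
'a' @ 2: {}  — dead — no transitions
rest 'cedbabdee' ignored (set empty)
end set {} — state 1 not in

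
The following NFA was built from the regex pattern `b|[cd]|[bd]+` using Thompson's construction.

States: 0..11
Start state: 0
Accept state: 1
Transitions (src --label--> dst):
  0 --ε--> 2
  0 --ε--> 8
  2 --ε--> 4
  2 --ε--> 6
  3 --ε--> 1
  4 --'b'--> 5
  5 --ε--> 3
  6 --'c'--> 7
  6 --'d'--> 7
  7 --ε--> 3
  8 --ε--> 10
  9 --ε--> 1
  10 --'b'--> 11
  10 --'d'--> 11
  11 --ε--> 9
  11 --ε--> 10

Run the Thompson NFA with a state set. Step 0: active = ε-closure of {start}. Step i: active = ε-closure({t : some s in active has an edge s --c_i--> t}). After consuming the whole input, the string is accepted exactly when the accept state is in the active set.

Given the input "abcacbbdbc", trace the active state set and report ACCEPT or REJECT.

initial (ε-close {0}): {0,2,4,6,8,10}
'a' @ 1: {}  — no active states
rest 'bcacbbdbc' ignored (set empty)
after full input: {}  (accept=1 not in)

Answer: REJECT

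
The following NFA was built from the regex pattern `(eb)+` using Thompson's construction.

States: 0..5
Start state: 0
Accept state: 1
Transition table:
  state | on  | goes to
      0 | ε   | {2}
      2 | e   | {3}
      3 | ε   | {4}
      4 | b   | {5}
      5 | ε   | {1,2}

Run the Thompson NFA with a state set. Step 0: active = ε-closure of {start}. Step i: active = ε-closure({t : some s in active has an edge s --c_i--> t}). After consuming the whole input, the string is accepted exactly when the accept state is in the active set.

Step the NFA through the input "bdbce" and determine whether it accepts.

initial (ε-close {0}): {0,2}
'b' @ 1: {}  — state set empty
rest 'dbce' ignored (set empty)
after full input: {}  (accept=1 not in)

Answer: REJECT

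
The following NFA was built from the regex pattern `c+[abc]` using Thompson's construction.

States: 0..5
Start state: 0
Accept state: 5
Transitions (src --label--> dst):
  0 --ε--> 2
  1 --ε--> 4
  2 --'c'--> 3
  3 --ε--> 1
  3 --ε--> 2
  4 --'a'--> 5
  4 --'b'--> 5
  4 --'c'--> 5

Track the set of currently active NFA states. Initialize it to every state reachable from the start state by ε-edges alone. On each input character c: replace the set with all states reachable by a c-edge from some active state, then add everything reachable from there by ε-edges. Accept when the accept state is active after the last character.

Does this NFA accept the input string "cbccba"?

Answer: REJECT

Derivation:
initial (ε-close {0}): {0,2}
'c' @ 1: {1,2,3,4}
'b' @ 2: {5}  (accept∈set)
'c' @ 3: {}  — no active states
rest 'cba' ignored (set empty)
end set {} — state 5 not in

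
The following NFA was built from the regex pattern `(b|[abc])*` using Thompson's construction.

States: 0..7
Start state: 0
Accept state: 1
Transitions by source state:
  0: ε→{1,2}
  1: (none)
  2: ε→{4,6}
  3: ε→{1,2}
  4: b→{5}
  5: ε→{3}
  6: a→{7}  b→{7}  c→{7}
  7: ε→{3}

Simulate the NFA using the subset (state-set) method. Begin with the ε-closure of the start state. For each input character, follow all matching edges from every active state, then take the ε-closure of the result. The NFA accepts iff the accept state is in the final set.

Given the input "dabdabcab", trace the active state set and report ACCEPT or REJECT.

Answer: REJECT

Steps:
start: ε-closure({0}) = {0,1,2,4,6}
'd' @ 1: {}  — no active states
rest 'abdabcab' ignored (set empty)
after full input: {}  (accept=1 not in)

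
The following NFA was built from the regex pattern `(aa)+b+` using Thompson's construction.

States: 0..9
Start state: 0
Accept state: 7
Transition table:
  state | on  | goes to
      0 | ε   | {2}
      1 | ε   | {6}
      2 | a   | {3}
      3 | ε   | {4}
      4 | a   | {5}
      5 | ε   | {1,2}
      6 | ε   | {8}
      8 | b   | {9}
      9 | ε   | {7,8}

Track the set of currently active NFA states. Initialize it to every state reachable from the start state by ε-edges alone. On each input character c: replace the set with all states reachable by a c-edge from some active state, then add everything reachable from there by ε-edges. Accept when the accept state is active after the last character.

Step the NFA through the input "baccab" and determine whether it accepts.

start: ε-closure({0}) = {0,2}
'b' @ 1: {}  — state set empty
rest 'accab' ignored (set empty)
after full input: {}  (accept=7 not in)

Answer: REJECT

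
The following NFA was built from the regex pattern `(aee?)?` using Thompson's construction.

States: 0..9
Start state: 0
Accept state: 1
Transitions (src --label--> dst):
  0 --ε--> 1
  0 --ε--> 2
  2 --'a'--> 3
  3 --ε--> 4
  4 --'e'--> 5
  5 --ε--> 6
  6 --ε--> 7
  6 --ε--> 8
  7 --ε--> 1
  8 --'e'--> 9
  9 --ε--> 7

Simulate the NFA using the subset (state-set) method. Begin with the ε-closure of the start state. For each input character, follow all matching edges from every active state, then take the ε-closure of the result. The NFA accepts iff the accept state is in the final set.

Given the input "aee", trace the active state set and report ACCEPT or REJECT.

initial (ε-close {0}): {0,1,2}
'a' @ 1: {3,4}
'e' @ 2: {1,5,6,7,8}  [accepting]
'e' @ 3: {1,7,9}  [accepting]
final: {1,7,9}; accept 1 in set

Answer: ACCEPT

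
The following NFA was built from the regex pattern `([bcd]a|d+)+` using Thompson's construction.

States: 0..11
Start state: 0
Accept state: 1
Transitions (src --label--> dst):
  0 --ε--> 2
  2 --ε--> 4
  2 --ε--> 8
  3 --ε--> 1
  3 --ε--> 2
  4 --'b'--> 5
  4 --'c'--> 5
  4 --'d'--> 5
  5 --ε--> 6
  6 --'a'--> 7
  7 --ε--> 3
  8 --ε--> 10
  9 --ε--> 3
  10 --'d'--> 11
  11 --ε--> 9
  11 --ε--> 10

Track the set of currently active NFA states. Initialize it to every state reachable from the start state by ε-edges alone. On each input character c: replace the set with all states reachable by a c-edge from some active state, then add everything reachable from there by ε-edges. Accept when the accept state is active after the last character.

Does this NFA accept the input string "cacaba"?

S₀ = ε-closure({0}) = {0,2,4,8,10}
'c' @ 1: {5,6}
'a' @ 2: {1,2,3,4,7,8,10}  ✓accept
'c' @ 3: {5,6}
'a' @ 4: {1,2,3,4,7,8,10}  ✓accept
'b' @ 5: {5,6}
'a' @ 6: {1,2,3,4,7,8,10}  ✓accept
end set {1,2,3,4,7,8,10} — state 1 in

Answer: ACCEPT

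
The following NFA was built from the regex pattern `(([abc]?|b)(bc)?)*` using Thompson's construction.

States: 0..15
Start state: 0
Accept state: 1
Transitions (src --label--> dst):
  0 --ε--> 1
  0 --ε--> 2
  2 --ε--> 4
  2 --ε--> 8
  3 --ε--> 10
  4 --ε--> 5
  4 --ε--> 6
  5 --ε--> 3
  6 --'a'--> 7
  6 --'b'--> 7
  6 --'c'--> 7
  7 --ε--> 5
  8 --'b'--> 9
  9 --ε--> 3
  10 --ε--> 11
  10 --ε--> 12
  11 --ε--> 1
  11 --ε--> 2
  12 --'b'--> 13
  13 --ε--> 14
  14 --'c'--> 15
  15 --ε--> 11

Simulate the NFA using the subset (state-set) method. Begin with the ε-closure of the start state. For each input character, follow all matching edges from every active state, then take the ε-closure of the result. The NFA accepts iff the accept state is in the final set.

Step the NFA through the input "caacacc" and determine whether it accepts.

Answer: ACCEPT

Derivation:
initial (ε-close {0}): {0,1,2,3,4,5,6,8,10,11,12}
'c' @ 1: {1,2,3,4,5,6,7,8,10,11,12}  (accept∈set)
'a' @ 2: {1,2,3,4,5,6,7,8,10,11,12}  (accept∈set)
'a' @ 3: {1,2,3,4,5,6,7,8,10,11,12}  (accept∈set)
'c' @ 4: {1,2,3,4,5,6,7,8,10,11,12}  (accept∈set)
'a' @ 5: {1,2,3,4,5,6,7,8,10,11,12}  (accept∈set)
'c' @ 6: {1,2,3,4,5,6,7,8,10,11,12}  (accept∈set)
'c' @ 7: {1,2,3,4,5,6,7,8,10,11,12}  (accept∈set)
end set {1,2,3,4,5,6,7,8,10,11,12} — state 1 in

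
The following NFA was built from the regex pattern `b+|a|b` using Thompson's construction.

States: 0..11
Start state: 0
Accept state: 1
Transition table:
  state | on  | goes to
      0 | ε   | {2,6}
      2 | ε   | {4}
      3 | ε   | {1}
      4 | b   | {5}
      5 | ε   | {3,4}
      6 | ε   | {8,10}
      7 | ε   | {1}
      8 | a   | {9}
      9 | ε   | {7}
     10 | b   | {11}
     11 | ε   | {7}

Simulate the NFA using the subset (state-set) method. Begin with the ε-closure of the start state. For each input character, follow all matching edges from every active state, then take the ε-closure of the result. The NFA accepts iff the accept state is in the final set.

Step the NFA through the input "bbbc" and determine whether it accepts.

S₀ = ε-closure({0}) = {0,2,4,6,8,10}
'b' @ 1: {1,3,4,5,7,11}  [accepting]
'b' @ 2: {1,3,4,5}  [accepting]
'b' @ 3: {1,3,4,5}  [accepting]
'c' @ 4: {}  — dead — no transitions
after full input: {}  (accept=1 not in)

Answer: REJECT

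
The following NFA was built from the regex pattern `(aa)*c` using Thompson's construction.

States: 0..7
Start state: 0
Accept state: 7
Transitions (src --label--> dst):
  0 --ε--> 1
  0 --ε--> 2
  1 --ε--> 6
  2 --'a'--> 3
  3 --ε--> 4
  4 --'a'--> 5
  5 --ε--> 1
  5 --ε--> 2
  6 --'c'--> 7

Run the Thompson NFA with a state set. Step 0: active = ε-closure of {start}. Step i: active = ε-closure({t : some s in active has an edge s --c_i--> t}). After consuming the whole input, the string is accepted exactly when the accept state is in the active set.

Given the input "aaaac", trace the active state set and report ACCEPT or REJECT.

Answer: ACCEPT

Steps:
initial (ε-close {0}): {0,1,2,6}
'a' @ 1: {3,4}
'a' @ 2: {1,2,5,6}
'a' @ 3: {3,4}
'a' @ 4: {1,2,5,6}
'c' @ 5: {7}  ✓accept
end set {7} — state 7 in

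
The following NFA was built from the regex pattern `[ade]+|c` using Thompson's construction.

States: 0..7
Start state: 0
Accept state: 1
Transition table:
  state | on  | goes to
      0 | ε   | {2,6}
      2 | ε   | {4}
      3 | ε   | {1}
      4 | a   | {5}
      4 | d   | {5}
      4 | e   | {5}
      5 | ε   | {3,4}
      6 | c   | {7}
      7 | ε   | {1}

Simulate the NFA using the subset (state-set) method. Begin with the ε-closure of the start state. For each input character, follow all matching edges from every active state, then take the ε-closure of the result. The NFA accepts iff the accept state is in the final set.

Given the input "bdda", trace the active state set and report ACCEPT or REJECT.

Answer: REJECT

Derivation:
S₀ = ε-closure({0}) = {0,2,4,6}
'b' @ 1: {}  — dead — no transitions
rest 'dda' ignored (set empty)
after full input: {}  (accept=1 not in)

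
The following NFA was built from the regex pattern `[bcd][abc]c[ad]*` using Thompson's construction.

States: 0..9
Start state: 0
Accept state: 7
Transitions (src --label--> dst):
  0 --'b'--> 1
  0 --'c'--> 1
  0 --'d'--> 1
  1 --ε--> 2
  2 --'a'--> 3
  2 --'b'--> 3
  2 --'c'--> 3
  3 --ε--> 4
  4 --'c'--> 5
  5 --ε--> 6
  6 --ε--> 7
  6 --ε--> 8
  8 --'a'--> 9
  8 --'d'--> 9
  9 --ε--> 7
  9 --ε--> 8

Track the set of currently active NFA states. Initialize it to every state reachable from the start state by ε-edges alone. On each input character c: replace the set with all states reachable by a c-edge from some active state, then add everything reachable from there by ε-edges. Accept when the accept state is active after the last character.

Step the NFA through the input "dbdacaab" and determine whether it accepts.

S₀ = ε-closure({0}) = {0}
'd' @ 1: {1,2}
'b' @ 2: {3,4}
'd' @ 3: {}  — dead — no transitions
rest 'acaab' ignored (set empty)
after full input: {}  (accept=7 not in)

Answer: REJECT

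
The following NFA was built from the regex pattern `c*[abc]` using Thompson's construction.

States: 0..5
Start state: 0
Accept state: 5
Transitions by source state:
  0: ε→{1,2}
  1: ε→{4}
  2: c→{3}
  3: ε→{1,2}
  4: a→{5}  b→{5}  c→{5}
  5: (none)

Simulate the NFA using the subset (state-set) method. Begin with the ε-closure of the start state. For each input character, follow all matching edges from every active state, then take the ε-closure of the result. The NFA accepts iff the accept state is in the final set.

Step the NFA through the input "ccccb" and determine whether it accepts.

Answer: ACCEPT

Steps:
S₀ = ε-closure({0}) = {0,1,2,4}
'c' @ 1: {1,2,3,4,5}  (accept∈set)
'c' @ 2: {1,2,3,4,5}  (accept∈set)
'c' @ 3: {1,2,3,4,5}  (accept∈set)
'c' @ 4: {1,2,3,4,5}  (accept∈set)
'b' @ 5: {5}  (accept∈set)
end set {5} — state 5 in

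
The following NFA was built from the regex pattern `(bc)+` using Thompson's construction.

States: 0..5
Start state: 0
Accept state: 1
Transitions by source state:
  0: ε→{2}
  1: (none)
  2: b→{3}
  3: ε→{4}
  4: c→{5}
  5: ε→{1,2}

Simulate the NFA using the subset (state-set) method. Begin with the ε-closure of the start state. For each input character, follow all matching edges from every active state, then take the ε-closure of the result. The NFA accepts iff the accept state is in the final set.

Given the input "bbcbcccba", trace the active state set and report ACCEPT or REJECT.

initial (ε-close {0}): {0,2}
'b' @ 1: {3,4}
'b' @ 2: {}  — no active states
rest 'cbcccba' ignored (set empty)
end set {} — state 1 not in

Answer: REJECT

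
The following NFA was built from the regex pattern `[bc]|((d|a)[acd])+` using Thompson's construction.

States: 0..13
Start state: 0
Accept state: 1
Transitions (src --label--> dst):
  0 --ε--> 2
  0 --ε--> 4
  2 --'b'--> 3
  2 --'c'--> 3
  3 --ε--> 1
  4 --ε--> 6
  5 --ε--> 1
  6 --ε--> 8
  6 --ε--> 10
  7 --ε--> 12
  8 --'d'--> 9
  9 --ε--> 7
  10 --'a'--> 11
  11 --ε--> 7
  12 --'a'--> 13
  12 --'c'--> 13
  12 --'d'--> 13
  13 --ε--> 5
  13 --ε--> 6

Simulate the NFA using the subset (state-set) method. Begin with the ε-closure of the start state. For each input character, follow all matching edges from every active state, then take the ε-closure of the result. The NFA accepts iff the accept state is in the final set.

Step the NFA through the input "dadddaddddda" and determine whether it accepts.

initial (ε-close {0}): {0,2,4,6,8,10}
'd' @ 1: {7,9,12}
'a' @ 2: {1,5,6,8,10,13}  (accept∈set)
'd' @ 3: {7,9,12}
'd' @ 4: {1,5,6,8,10,13}  (accept∈set)
'd' @ 5: {7,9,12}
'a' @ 6: {1,5,6,8,10,13}  (accept∈set)
'd' @ 7: {7,9,12}
'd' @ 8: {1,5,6,8,10,13}  (accept∈set)
'd' @ 9: {7,9,12}
'd' @ 10: {1,5,6,8,10,13}  (accept∈set)
'd' @ 11: {7,9,12}
'a' @ 12: {1,5,6,8,10,13}  (accept∈set)
after full input: {1,5,6,8,10,13}  (accept=1 in)

Answer: ACCEPT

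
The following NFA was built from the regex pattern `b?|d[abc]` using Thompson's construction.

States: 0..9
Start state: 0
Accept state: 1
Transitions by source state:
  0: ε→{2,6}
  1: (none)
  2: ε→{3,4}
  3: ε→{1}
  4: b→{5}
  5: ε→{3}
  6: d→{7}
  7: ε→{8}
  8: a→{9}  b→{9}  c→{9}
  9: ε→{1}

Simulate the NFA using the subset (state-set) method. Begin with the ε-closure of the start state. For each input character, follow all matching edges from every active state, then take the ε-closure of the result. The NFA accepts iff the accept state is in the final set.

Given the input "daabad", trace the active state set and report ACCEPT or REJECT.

initial (ε-close {0}): {0,1,2,3,4,6}
'd' @ 1: {7,8}
'a' @ 2: {1,9}  [accepting]
'a' @ 3: {}  — state set empty
rest 'bad' ignored (set empty)
final: {}; accept 1 not in set

Answer: REJECT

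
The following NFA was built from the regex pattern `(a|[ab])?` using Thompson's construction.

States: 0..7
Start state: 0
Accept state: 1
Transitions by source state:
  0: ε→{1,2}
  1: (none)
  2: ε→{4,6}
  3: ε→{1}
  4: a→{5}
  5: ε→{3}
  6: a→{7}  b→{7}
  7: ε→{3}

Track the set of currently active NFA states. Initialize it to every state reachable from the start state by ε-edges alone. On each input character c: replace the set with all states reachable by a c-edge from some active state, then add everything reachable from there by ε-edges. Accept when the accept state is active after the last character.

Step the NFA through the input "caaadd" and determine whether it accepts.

initial (ε-close {0}): {0,1,2,4,6}
'c' @ 1: {}  — no active states
rest 'aaadd' ignored (set empty)
final: {}; accept 1 not in set

Answer: REJECT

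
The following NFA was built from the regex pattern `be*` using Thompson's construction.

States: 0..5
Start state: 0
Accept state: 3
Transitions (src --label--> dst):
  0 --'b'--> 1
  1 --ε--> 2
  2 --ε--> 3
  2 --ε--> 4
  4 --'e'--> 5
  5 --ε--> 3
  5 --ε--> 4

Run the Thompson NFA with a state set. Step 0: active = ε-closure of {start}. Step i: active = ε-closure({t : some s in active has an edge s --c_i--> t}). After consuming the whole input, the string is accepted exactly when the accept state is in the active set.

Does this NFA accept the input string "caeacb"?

Answer: REJECT

Derivation:
start: ε-closure({0}) = {0}
'c' @ 1: {}  — no active states
rest 'aeacb' ignored (set empty)
final: {}; accept 3 not in set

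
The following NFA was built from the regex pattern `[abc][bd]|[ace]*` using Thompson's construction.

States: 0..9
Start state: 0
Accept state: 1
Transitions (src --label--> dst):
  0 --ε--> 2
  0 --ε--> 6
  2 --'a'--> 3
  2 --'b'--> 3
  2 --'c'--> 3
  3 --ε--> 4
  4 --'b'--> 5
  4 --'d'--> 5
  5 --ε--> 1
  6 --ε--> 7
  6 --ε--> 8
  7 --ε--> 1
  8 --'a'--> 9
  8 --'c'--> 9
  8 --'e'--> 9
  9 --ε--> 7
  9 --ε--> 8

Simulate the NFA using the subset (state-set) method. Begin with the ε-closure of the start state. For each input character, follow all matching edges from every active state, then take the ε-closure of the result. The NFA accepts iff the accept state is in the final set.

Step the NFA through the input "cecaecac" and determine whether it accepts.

S₀ = ε-closure({0}) = {0,1,2,6,7,8}
'c' @ 1: {1,3,4,7,8,9}  (accept∈set)
'e' @ 2: {1,7,8,9}  (accept∈set)
'c' @ 3: {1,7,8,9}  (accept∈set)
'a' @ 4: {1,7,8,9}  (accept∈set)
'e' @ 5: {1,7,8,9}  (accept∈set)
'c' @ 6: {1,7,8,9}  (accept∈set)
'a' @ 7: {1,7,8,9}  (accept∈set)
'c' @ 8: {1,7,8,9}  (accept∈set)
final: {1,7,8,9}; accept 1 in set

Answer: ACCEPT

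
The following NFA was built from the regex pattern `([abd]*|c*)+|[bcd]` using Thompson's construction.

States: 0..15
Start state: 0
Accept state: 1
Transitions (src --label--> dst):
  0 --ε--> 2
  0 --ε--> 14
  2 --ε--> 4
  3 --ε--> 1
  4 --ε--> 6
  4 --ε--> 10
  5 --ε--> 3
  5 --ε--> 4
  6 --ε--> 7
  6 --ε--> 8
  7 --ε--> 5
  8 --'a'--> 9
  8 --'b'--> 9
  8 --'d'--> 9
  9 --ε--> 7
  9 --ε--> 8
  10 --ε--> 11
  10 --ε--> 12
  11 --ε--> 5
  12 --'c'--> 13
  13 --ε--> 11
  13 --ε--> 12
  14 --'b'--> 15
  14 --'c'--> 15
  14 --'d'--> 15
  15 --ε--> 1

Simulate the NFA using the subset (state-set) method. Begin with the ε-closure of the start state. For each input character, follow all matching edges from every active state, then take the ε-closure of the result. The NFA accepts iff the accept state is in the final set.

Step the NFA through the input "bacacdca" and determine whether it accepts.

Answer: ACCEPT

Trace:
S₀ = ε-closure({0}) = {0,1,2,3,4,5,6,7,8,10,11,12,14}
'b' @ 1: {1,3,4,5,6,7,8,9,10,11,12,15}  [accepting]
'a' @ 2: {1,3,4,5,6,7,8,9,10,11,12}  [accepting]
'c' @ 3: {1,3,4,5,6,7,8,10,11,12,13}  [accepting]
'a' @ 4: {1,3,4,5,6,7,8,9,10,11,12}  [accepting]
'c' @ 5: {1,3,4,5,6,7,8,10,11,12,13}  [accepting]
'd' @ 6: {1,3,4,5,6,7,8,9,10,11,12}  [accepting]
'c' @ 7: {1,3,4,5,6,7,8,10,11,12,13}  [accepting]
'a' @ 8: {1,3,4,5,6,7,8,9,10,11,12}  [accepting]
end set {1,3,4,5,6,7,8,9,10,11,12} — state 1 in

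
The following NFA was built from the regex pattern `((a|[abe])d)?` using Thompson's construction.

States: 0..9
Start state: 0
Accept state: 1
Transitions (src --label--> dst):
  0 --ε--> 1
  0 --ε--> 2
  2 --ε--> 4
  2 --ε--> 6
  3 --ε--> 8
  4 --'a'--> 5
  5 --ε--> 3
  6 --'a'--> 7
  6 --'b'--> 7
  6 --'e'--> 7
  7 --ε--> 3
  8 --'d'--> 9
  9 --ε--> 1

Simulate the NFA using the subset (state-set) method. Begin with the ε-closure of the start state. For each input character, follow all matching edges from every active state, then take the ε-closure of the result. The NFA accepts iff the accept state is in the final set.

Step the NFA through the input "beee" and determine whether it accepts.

S₀ = ε-closure({0}) = {0,1,2,4,6}
'b' @ 1: {3,7,8}
'e' @ 2: {}  — no active states
rest 'ee' ignored (set empty)
after full input: {}  (accept=1 not in)

Answer: REJECT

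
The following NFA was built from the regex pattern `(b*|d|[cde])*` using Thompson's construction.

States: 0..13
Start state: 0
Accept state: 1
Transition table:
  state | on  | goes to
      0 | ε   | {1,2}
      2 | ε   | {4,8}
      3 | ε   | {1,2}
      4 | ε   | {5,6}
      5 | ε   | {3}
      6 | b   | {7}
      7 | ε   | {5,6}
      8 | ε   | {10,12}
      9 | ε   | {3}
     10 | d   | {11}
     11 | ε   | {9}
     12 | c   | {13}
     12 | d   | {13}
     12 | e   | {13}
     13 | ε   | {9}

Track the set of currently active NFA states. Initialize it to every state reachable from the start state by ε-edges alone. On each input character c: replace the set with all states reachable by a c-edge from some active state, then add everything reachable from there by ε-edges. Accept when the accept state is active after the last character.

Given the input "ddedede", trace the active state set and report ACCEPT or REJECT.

Answer: ACCEPT

Trace:
start: ε-closure({0}) = {0,1,2,3,4,5,6,8,10,12}
'd' @ 1: {1,2,3,4,5,6,8,9,10,11,12,13}  ✓accept
'd' @ 2: {1,2,3,4,5,6,8,9,10,11,12,13}  ✓accept
'e' @ 3: {1,2,3,4,5,6,8,9,10,12,13}  ✓accept
'd' @ 4: {1,2,3,4,5,6,8,9,10,11,12,13}  ✓accept
'e' @ 5: {1,2,3,4,5,6,8,9,10,12,13}  ✓accept
'd' @ 6: {1,2,3,4,5,6,8,9,10,11,12,13}  ✓accept
'e' @ 7: {1,2,3,4,5,6,8,9,10,12,13}  ✓accept
end set {1,2,3,4,5,6,8,9,10,12,13} — state 1 in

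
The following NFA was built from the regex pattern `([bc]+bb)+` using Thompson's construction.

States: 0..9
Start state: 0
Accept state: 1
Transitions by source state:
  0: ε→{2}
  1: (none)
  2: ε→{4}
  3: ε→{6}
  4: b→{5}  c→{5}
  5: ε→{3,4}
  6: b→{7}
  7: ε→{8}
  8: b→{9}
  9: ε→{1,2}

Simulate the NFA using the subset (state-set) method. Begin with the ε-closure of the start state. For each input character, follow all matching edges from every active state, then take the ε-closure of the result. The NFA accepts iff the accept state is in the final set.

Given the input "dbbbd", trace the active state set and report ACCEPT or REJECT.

Answer: REJECT

Trace:
initial (ε-close {0}): {0,2,4}
'd' @ 1: {}  — state set empty
rest 'bbbd' ignored (set empty)
final: {}; accept 1 not in set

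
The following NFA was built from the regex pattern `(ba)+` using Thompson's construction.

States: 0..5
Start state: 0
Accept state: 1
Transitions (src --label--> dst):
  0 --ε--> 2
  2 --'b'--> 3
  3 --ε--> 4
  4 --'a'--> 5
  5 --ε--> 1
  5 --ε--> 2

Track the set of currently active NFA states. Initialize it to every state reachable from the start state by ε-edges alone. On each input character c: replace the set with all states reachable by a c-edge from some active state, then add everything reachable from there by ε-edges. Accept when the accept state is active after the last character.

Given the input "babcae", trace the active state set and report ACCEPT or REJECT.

start: ε-closure({0}) = {0,2}
'b' @ 1: {3,4}
'a' @ 2: {1,2,5}  ✓accept
'b' @ 3: {3,4}
'c' @ 4: {}  — dead — no transitions
rest 'ae' ignored (set empty)
after full input: {}  (accept=1 not in)

Answer: REJECT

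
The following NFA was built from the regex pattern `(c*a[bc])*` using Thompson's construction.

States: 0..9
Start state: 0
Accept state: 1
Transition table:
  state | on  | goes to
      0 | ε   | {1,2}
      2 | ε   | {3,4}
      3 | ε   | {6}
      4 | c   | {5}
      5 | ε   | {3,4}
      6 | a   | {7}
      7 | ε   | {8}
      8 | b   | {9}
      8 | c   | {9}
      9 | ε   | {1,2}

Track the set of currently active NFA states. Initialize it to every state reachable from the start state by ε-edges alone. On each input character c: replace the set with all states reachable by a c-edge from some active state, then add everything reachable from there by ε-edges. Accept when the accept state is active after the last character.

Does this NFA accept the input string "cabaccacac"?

Answer: ACCEPT

Derivation:
start: ε-closure({0}) = {0,1,2,3,4,6}
'c' @ 1: {3,4,5,6}
'a' @ 2: {7,8}
'b' @ 3: {1,2,3,4,6,9}  [accepting]
'a' @ 4: {7,8}
'c' @ 5: {1,2,3,4,6,9}  [accepting]
'c' @ 6: {3,4,5,6}
'a' @ 7: {7,8}
'c' @ 8: {1,2,3,4,6,9}  [accepting]
'a' @ 9: {7,8}
'c' @ 10: {1,2,3,4,6,9}  [accepting]
final: {1,2,3,4,6,9}; accept 1 in set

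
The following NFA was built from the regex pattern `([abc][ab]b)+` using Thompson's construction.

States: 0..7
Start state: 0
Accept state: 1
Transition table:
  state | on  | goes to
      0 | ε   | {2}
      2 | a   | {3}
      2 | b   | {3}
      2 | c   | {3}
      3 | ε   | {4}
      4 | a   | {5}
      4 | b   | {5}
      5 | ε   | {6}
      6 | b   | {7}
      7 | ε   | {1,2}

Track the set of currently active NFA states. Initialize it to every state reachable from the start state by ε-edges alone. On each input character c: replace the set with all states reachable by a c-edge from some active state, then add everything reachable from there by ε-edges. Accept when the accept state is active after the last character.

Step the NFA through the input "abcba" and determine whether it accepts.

initial (ε-close {0}): {0,2}
'a' @ 1: {3,4}
'b' @ 2: {5,6}
'c' @ 3: {}  — dead — no transitions
rest 'ba' ignored (set empty)
end set {} — state 1 not in

Answer: REJECT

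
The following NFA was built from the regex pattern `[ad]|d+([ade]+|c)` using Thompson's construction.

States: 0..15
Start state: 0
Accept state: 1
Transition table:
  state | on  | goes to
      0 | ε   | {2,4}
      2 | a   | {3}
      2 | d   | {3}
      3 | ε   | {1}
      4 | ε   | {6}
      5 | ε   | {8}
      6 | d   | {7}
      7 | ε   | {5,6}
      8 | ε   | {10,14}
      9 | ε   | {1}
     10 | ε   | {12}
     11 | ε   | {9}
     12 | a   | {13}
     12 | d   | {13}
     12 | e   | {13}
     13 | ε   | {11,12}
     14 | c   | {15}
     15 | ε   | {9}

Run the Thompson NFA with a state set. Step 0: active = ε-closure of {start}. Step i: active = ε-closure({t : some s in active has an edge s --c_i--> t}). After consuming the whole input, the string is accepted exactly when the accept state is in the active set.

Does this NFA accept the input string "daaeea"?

start: ε-closure({0}) = {0,2,4,6}
'd' @ 1: {1,3,5,6,7,8,10,12,14}  ✓accept
'a' @ 2: {1,9,11,12,13}  ✓accept
'a' @ 3: {1,9,11,12,13}  ✓accept
'e' @ 4: {1,9,11,12,13}  ✓accept
'e' @ 5: {1,9,11,12,13}  ✓accept
'a' @ 6: {1,9,11,12,13}  ✓accept
final: {1,9,11,12,13}; accept 1 in set

Answer: ACCEPT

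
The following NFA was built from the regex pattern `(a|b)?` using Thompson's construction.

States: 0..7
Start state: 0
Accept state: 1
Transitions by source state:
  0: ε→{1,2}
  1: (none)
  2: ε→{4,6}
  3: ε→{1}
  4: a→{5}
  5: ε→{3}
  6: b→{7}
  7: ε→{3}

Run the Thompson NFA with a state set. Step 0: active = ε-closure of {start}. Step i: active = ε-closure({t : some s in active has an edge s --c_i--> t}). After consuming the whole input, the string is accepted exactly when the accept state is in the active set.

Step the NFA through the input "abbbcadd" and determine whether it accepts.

initial (ε-close {0}): {0,1,2,4,6}
'a' @ 1: {1,3,5}  (accept∈set)
'b' @ 2: {}  — dead — no transitions
rest 'bbcadd' ignored (set empty)
end set {} — state 1 not in

Answer: REJECT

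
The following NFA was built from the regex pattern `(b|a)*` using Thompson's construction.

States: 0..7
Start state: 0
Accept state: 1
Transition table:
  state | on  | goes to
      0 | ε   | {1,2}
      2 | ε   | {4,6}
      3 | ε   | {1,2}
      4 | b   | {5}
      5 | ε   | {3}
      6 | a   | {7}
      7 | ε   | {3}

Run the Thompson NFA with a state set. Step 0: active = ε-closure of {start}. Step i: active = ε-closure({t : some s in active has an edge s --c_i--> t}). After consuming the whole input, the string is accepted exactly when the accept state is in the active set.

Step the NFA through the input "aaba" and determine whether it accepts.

start: ε-closure({0}) = {0,1,2,4,6}
'a' @ 1: {1,2,3,4,6,7}  [accepting]
'a' @ 2: {1,2,3,4,6,7}  [accepting]
'b' @ 3: {1,2,3,4,5,6}  [accepting]
'a' @ 4: {1,2,3,4,6,7}  [accepting]
end set {1,2,3,4,6,7} — state 1 in

Answer: ACCEPT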